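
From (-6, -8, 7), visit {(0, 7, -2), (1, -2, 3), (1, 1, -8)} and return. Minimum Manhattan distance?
74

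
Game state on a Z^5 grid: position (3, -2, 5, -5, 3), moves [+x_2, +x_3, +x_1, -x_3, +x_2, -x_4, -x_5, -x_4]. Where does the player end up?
(4, 0, 5, -7, 2)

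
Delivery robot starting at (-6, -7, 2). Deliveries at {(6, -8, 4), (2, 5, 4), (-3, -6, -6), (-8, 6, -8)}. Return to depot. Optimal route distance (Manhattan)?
86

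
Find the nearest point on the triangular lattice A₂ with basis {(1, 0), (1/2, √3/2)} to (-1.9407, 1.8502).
(-2, 1.732)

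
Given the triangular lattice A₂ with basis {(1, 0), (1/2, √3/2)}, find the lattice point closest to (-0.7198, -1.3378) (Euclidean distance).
(-1, -1.732)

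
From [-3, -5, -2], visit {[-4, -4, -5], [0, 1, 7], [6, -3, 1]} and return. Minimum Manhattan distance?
56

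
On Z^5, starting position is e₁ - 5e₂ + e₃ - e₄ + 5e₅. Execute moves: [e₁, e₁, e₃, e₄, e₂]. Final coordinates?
(3, -4, 2, 0, 5)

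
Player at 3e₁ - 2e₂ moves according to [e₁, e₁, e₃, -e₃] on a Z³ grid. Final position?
(5, -2, 0)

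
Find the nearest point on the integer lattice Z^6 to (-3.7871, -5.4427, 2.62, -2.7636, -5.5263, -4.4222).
(-4, -5, 3, -3, -6, -4)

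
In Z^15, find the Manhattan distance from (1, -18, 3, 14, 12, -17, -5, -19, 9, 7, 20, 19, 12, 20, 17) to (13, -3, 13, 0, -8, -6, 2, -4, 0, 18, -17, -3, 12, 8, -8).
220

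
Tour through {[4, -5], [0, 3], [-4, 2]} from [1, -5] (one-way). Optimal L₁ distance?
20
(one optimal route: (1, -5) → (4, -5) → (0, 3) → (-4, 2))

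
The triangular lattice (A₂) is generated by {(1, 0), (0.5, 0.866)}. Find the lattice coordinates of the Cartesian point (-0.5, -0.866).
-b₂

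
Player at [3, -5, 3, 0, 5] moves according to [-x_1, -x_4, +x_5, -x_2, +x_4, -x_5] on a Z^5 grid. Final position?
(2, -6, 3, 0, 5)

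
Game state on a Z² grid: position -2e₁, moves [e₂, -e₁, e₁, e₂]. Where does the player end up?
(-2, 2)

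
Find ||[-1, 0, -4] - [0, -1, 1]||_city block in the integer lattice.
7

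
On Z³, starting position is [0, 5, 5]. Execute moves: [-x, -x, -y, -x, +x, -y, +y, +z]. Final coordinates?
(-2, 4, 6)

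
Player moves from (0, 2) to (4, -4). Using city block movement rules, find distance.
10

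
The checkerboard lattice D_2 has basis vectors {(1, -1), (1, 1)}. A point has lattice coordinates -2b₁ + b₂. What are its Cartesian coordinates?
(-1, 3)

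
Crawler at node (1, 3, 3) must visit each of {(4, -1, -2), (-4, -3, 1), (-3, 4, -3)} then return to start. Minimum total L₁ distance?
48
(one optimal route: (1, 3, 3) → (4, -1, -2) → (-4, -3, 1) → (-3, 4, -3) → (1, 3, 3))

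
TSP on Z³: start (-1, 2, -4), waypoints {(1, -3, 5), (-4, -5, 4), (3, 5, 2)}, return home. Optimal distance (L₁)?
52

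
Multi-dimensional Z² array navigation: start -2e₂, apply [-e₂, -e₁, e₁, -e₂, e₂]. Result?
(0, -3)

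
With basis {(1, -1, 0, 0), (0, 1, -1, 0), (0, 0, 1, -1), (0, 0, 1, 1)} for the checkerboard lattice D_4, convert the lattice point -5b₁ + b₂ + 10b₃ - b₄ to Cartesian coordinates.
(-5, 6, 8, -11)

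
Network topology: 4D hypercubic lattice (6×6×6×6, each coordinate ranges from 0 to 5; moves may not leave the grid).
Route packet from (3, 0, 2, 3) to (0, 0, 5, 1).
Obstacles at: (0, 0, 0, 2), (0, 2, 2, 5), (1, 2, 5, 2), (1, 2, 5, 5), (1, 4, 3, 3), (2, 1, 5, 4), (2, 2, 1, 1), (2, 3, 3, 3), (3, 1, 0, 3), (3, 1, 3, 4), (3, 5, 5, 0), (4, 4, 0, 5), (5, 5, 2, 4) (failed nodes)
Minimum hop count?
8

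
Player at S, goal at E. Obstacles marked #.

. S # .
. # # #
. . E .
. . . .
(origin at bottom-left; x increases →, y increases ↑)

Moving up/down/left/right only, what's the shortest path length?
5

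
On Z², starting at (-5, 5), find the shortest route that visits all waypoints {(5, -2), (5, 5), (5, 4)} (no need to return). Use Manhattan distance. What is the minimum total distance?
17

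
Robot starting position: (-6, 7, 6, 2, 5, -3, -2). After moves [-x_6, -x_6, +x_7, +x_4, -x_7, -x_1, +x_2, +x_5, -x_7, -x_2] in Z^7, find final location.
(-7, 7, 6, 3, 6, -5, -3)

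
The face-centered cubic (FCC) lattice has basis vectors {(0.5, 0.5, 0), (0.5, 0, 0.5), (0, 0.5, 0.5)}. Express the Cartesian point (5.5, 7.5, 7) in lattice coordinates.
6b₁ + 5b₂ + 9b₃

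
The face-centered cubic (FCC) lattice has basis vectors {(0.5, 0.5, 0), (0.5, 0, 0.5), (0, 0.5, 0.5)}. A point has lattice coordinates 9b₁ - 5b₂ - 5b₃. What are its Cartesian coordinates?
(2, 2, -5)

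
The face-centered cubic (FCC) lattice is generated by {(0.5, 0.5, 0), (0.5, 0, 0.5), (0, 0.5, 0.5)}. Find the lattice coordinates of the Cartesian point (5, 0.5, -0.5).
6b₁ + 4b₂ - 5b₃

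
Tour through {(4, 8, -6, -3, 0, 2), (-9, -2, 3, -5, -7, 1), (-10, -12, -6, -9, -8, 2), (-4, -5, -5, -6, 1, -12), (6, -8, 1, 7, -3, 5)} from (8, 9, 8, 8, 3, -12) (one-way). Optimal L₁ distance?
195
(one optimal route: (8, 9, 8, 8, 3, -12) → (6, -8, 1, 7, -3, 5) → (4, 8, -6, -3, 0, 2) → (-4, -5, -5, -6, 1, -12) → (-9, -2, 3, -5, -7, 1) → (-10, -12, -6, -9, -8, 2))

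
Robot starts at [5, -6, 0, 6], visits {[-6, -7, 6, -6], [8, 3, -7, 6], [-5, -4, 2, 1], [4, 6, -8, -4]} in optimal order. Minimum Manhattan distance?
86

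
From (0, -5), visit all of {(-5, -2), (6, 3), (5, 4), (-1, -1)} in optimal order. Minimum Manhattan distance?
26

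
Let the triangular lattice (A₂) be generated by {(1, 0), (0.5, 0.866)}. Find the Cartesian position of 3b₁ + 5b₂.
(5.5, 4.33)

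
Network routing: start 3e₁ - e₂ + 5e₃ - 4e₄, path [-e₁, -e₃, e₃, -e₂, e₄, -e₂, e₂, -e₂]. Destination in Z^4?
(2, -3, 5, -3)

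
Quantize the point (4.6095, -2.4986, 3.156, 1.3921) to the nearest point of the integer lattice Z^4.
(5, -2, 3, 1)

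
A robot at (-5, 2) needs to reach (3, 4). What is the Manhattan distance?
10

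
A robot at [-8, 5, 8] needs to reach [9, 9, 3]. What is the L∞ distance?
17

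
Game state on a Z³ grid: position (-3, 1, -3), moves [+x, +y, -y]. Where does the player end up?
(-2, 1, -3)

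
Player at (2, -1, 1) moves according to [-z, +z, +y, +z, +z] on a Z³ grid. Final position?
(2, 0, 3)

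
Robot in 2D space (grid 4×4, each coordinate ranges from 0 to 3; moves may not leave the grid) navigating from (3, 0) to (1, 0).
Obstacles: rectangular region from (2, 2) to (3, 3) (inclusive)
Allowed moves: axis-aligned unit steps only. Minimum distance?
2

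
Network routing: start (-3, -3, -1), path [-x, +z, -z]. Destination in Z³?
(-4, -3, -1)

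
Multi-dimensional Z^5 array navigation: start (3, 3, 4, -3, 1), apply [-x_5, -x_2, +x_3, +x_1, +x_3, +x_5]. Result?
(4, 2, 6, -3, 1)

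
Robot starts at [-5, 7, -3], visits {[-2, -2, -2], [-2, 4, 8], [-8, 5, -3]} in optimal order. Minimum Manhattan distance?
35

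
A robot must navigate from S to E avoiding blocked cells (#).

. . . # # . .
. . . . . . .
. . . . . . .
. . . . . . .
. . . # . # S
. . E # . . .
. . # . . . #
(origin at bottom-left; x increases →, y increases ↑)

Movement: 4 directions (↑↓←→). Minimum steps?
7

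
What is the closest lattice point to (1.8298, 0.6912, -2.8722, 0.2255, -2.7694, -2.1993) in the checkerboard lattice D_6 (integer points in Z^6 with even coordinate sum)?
(2, 0, -3, 0, -3, -2)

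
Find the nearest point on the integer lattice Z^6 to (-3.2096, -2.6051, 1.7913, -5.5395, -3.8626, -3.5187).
(-3, -3, 2, -6, -4, -4)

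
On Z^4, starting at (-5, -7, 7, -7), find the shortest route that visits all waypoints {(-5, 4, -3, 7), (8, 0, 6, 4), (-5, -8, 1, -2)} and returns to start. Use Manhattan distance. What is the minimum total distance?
98
(one optimal route: (-5, -7, 7, -7) → (8, 0, 6, 4) → (-5, 4, -3, 7) → (-5, -8, 1, -2) → (-5, -7, 7, -7))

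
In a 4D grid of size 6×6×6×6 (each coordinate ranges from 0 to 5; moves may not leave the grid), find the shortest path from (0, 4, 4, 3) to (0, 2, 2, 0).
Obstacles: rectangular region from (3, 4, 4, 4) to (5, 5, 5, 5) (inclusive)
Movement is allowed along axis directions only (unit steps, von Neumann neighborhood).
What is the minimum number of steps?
7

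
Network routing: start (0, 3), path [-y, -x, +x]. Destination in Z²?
(0, 2)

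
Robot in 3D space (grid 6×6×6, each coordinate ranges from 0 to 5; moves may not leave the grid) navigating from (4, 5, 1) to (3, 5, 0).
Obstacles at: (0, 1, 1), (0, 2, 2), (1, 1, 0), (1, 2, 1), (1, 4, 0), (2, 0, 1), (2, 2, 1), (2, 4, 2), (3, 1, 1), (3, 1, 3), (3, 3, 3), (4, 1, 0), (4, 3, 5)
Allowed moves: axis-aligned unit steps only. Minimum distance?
2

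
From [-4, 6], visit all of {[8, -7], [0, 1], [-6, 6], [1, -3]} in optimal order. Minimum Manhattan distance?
29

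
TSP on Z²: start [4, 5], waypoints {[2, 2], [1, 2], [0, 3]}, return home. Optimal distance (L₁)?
14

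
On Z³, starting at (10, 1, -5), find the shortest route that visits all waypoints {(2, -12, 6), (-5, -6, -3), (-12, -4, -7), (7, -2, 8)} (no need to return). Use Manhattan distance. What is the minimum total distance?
71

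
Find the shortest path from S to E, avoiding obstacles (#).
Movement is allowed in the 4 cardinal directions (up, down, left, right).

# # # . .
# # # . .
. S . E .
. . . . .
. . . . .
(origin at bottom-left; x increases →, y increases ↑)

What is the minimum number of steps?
2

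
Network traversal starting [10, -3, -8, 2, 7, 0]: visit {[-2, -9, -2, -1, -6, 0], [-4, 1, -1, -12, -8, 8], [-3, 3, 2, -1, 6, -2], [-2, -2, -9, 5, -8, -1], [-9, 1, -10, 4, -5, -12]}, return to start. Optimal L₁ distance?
210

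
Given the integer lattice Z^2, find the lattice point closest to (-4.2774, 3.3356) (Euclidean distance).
(-4, 3)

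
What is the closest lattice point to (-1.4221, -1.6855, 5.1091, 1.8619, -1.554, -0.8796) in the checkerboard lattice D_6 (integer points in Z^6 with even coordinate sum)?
(-1, -2, 5, 2, -1, -1)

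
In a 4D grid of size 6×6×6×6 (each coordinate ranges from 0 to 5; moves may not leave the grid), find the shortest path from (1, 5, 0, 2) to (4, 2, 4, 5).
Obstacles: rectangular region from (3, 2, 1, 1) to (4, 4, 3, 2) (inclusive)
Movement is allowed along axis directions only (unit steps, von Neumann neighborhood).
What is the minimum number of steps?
13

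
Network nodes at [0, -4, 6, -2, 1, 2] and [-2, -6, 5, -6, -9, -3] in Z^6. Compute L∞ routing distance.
10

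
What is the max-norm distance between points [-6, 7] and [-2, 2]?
5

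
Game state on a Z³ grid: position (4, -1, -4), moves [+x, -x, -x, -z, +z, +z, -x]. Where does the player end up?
(2, -1, -3)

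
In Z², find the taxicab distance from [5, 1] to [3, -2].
5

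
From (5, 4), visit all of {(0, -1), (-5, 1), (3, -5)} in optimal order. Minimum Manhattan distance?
25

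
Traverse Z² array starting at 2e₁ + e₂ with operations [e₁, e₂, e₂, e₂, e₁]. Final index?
(4, 4)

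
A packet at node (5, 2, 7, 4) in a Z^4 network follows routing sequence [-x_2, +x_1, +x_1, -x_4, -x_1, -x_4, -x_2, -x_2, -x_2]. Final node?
(6, -2, 7, 2)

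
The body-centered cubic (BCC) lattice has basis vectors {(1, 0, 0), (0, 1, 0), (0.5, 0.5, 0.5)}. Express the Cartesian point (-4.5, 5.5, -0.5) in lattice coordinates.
-4b₁ + 6b₂ - b₃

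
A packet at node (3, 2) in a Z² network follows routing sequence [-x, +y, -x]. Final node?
(1, 3)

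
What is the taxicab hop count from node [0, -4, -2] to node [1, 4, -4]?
11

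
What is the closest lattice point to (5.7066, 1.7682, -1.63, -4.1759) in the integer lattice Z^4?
(6, 2, -2, -4)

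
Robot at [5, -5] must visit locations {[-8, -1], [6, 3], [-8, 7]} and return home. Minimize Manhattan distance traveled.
52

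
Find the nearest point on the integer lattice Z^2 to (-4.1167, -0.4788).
(-4, 0)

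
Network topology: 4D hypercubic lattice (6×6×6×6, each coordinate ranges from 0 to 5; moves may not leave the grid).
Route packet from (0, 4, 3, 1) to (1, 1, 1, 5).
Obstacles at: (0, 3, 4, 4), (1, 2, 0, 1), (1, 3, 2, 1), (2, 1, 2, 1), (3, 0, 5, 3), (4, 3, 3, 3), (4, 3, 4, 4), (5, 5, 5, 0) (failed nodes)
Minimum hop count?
10
(one shortest path: (0, 4, 3, 1) → (1, 4, 3, 1) → (1, 3, 3, 1) → (1, 2, 3, 1) → (1, 1, 3, 1) → (1, 1, 2, 1) → (1, 1, 1, 1) → (1, 1, 1, 2) → (1, 1, 1, 3) → (1, 1, 1, 4) → (1, 1, 1, 5))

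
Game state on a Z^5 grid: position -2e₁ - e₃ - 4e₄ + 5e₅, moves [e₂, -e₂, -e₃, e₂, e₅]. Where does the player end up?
(-2, 1, -2, -4, 6)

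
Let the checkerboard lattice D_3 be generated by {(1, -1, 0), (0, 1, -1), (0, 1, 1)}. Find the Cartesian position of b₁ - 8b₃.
(1, -9, -8)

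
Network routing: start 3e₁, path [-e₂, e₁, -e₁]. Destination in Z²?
(3, -1)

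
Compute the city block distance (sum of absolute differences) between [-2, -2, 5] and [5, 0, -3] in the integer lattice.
17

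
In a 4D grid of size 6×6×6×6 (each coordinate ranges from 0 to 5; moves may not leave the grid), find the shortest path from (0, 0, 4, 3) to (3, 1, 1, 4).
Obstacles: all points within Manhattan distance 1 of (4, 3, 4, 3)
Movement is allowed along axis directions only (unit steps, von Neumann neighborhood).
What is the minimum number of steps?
8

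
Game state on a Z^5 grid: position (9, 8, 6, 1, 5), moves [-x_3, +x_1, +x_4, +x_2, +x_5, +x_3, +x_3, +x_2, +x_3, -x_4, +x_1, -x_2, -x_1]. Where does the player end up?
(10, 9, 8, 1, 6)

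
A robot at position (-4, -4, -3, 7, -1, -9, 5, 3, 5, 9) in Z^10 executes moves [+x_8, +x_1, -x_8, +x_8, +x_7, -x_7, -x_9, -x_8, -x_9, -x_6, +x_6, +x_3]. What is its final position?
(-3, -4, -2, 7, -1, -9, 5, 3, 3, 9)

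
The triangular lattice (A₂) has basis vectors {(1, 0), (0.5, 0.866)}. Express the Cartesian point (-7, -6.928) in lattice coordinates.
-3b₁ - 8b₂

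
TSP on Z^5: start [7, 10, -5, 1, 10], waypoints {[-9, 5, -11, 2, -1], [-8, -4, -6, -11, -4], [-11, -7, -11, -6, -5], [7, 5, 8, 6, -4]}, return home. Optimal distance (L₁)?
174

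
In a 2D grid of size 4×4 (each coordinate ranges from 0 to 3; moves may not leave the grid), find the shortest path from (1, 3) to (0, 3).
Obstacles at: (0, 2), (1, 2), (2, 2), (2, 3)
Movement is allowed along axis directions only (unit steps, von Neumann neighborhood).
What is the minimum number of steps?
1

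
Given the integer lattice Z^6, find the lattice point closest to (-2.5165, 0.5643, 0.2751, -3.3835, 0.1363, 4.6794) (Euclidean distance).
(-3, 1, 0, -3, 0, 5)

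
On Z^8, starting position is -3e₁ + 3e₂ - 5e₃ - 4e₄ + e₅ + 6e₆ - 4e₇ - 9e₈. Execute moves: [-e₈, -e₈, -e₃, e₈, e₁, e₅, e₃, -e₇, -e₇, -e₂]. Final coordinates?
(-2, 2, -5, -4, 2, 6, -6, -10)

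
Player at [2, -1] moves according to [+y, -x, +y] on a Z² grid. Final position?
(1, 1)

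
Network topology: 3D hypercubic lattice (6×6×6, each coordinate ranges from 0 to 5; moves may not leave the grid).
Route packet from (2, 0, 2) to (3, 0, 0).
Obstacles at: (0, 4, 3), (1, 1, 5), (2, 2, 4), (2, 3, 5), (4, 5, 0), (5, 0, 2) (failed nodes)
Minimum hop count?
3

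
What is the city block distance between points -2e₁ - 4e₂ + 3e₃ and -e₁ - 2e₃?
10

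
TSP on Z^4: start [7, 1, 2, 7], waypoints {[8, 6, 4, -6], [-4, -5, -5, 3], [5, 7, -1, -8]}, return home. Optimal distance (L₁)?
96
(one optimal route: (7, 1, 2, 7) → (8, 6, 4, -6) → (5, 7, -1, -8) → (-4, -5, -5, 3) → (7, 1, 2, 7))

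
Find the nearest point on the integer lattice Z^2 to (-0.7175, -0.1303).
(-1, 0)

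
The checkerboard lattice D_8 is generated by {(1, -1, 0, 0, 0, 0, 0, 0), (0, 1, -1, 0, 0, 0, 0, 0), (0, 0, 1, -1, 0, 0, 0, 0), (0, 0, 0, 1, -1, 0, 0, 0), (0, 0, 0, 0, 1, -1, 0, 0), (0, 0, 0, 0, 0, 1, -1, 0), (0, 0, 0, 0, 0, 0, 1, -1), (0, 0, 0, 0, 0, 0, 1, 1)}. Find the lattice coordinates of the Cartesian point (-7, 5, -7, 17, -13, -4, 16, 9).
-7b₁ - 2b₂ - 9b₃ + 8b₄ - 5b₅ - 9b₆ - b₇ + 8b₈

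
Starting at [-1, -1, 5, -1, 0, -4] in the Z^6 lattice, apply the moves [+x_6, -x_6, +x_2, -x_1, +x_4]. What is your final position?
(-2, 0, 5, 0, 0, -4)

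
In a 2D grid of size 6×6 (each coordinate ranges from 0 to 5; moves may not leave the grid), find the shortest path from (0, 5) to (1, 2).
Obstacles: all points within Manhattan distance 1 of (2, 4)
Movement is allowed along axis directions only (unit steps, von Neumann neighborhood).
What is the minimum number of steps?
4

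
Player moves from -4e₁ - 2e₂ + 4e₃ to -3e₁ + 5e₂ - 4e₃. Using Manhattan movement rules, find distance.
16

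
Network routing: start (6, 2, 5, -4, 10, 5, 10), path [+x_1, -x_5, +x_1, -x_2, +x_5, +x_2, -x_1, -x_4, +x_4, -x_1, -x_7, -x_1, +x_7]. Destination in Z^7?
(5, 2, 5, -4, 10, 5, 10)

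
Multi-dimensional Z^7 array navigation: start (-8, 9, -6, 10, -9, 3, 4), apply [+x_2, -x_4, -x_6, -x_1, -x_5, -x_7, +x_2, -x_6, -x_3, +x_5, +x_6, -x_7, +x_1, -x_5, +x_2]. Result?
(-8, 12, -7, 9, -10, 2, 2)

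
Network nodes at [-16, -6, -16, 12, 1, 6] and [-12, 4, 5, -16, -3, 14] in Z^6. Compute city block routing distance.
75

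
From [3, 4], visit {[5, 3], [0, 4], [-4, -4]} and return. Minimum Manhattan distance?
34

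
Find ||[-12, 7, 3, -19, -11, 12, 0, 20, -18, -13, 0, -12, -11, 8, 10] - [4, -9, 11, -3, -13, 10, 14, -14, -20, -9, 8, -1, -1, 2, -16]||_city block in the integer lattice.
175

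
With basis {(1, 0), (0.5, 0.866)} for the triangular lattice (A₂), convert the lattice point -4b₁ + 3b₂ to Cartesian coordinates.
(-2.5, 2.598)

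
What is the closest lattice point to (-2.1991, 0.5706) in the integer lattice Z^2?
(-2, 1)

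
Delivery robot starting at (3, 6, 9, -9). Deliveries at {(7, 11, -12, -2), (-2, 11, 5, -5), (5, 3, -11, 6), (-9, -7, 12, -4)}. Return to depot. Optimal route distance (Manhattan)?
154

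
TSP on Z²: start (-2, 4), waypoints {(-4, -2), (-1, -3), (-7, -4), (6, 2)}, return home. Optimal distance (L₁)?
42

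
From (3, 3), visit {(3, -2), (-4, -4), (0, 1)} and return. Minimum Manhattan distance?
28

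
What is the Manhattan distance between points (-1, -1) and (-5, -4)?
7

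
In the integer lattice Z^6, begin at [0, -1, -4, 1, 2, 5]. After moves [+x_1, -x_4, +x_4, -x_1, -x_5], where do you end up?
(0, -1, -4, 1, 1, 5)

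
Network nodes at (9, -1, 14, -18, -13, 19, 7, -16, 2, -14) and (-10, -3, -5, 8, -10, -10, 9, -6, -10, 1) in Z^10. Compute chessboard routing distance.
29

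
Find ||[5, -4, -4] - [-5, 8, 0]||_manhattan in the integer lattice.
26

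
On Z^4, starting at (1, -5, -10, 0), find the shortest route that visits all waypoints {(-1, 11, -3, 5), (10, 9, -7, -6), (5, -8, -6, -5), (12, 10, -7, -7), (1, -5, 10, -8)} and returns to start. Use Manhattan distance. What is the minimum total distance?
142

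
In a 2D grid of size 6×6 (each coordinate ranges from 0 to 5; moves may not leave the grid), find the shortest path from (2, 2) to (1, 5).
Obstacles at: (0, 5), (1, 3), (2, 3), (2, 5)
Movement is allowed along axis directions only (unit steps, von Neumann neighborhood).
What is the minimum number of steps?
6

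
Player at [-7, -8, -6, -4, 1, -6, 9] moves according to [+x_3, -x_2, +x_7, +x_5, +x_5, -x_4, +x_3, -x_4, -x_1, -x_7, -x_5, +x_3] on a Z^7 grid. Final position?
(-8, -9, -3, -6, 2, -6, 9)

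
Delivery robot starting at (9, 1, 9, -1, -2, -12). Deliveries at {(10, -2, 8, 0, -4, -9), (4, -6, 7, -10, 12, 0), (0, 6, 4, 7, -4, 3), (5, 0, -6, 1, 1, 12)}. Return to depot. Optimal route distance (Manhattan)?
196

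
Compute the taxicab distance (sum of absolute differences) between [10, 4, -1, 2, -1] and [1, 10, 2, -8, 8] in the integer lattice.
37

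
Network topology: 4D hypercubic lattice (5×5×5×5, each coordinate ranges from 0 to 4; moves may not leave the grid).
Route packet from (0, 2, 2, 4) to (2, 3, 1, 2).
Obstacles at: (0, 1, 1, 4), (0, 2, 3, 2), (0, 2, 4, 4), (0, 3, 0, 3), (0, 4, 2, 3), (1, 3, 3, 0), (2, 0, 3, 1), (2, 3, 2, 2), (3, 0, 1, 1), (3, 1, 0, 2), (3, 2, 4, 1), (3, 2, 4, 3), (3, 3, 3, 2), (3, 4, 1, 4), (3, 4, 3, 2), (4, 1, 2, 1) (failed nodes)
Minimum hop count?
6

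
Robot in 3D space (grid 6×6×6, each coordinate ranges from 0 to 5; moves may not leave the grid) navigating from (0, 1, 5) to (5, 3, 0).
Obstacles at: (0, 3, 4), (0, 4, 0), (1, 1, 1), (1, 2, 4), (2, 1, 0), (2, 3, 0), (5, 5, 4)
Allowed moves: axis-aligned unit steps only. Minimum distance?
12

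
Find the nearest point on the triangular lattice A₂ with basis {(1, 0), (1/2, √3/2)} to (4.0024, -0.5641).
(4, 0)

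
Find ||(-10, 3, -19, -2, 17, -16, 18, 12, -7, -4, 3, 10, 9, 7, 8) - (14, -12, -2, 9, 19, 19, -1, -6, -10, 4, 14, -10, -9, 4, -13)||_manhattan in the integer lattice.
225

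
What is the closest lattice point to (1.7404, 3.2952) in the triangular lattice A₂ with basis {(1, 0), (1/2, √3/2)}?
(2, 3.464)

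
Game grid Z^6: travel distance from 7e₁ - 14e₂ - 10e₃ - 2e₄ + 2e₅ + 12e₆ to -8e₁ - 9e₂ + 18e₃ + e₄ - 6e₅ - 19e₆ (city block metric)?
90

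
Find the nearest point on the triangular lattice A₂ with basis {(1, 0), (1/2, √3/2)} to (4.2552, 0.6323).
(4.5, 0.866)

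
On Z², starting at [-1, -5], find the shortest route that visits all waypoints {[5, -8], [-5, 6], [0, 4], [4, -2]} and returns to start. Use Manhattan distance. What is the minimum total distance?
48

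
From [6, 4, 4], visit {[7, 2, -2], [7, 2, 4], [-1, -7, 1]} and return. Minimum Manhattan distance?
50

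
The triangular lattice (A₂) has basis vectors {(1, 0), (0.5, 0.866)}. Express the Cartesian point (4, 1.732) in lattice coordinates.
3b₁ + 2b₂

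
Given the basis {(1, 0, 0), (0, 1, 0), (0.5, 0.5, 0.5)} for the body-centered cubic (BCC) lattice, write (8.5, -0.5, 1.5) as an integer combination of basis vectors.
7b₁ - 2b₂ + 3b₃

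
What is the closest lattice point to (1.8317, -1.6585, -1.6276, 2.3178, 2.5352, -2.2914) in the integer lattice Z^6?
(2, -2, -2, 2, 3, -2)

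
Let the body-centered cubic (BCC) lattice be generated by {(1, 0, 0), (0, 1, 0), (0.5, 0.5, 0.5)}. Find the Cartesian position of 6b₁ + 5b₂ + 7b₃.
(9.5, 8.5, 3.5)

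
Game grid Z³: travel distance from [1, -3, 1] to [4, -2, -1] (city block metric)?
6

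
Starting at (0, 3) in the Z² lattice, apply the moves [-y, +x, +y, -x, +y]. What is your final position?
(0, 4)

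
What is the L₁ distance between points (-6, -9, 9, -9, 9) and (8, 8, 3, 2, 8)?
49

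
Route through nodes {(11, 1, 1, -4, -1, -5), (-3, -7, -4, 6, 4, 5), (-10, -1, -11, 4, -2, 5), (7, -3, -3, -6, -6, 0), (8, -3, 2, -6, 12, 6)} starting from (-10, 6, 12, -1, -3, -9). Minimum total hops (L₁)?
170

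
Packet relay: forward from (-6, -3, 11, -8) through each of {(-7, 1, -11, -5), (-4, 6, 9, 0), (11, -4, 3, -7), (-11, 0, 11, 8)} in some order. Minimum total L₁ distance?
119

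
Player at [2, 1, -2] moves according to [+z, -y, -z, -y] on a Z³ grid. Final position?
(2, -1, -2)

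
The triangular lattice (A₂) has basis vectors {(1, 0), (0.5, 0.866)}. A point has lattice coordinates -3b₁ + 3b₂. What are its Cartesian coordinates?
(-1.5, 2.598)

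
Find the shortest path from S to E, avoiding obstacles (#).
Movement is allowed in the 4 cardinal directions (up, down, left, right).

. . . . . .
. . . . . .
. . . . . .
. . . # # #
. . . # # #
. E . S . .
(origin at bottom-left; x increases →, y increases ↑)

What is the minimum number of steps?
2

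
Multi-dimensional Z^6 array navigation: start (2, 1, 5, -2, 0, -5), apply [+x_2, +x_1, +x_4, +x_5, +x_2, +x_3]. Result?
(3, 3, 6, -1, 1, -5)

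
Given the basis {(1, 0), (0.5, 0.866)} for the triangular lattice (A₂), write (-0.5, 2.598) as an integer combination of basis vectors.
-2b₁ + 3b₂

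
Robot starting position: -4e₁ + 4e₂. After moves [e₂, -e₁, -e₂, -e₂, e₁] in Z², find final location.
(-4, 3)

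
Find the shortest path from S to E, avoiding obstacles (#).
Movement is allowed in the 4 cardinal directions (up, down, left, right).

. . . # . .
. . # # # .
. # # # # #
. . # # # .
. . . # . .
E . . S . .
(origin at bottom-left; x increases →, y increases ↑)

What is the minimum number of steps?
3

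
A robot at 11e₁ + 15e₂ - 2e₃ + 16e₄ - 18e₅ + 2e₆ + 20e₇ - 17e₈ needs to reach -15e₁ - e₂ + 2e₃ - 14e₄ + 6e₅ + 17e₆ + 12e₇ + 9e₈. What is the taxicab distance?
149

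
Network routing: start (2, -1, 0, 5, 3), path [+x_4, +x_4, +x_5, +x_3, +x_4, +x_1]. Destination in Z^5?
(3, -1, 1, 8, 4)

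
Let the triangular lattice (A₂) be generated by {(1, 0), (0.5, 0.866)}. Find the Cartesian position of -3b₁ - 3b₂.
(-4.5, -2.598)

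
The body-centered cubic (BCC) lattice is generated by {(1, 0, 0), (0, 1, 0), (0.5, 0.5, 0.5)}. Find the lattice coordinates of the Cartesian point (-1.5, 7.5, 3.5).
-5b₁ + 4b₂ + 7b₃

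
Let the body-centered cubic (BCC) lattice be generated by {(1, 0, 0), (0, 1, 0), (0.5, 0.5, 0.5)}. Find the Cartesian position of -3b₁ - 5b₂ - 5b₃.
(-5.5, -7.5, -2.5)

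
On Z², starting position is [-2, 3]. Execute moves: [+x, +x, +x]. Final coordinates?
(1, 3)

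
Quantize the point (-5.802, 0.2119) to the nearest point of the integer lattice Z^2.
(-6, 0)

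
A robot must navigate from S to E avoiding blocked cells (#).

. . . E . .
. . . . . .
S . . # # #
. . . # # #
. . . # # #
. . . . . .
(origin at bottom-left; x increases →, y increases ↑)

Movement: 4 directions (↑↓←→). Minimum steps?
5
(one shortest path: (0, 3) → (1, 3) → (2, 3) → (2, 4) → (3, 4) → (3, 5))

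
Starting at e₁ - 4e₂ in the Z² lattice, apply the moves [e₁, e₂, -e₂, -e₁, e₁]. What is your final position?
(2, -4)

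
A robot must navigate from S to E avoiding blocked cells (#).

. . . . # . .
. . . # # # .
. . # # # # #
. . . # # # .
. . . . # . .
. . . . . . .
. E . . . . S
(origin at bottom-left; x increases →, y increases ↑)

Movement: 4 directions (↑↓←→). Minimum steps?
5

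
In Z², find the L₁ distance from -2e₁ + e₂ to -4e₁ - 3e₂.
6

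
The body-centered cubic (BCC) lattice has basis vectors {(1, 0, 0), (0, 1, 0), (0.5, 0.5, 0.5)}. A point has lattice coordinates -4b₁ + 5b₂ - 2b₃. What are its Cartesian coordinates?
(-5, 4, -1)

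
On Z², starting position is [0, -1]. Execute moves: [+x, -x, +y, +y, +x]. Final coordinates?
(1, 1)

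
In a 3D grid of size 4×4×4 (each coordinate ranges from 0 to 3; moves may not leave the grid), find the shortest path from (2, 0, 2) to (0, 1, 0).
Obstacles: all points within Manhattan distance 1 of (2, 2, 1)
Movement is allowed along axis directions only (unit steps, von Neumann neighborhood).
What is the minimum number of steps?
5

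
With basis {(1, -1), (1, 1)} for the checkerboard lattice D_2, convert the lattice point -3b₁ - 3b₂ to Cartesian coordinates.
(-6, 0)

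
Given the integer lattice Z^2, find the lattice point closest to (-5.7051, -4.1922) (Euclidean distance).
(-6, -4)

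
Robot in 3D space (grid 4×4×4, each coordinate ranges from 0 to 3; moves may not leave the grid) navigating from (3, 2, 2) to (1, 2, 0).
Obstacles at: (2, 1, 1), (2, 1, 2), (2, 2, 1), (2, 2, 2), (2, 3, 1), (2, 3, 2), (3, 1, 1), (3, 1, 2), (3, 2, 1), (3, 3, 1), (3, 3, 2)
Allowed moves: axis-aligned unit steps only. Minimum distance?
6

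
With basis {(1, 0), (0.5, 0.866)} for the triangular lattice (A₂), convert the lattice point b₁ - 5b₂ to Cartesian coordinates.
(-1.5, -4.33)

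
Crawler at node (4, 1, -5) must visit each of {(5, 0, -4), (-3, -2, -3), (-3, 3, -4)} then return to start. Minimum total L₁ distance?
30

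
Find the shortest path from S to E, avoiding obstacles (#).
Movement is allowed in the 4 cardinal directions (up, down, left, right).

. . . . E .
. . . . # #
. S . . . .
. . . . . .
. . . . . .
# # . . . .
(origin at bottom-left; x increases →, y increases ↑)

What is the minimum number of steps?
5
(one shortest path: (1, 3) → (2, 3) → (3, 3) → (3, 4) → (3, 5) → (4, 5))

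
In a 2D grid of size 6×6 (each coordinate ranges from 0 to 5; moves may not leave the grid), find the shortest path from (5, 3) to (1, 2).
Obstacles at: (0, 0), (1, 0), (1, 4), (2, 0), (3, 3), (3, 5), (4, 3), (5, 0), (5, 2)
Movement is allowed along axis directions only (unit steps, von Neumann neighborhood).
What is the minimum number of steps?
7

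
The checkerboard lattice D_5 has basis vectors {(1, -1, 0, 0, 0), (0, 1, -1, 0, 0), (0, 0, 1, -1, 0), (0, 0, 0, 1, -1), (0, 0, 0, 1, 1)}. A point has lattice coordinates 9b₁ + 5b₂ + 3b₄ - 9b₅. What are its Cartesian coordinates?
(9, -4, -5, -6, -12)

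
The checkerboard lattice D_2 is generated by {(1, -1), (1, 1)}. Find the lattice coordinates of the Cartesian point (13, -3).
8b₁ + 5b₂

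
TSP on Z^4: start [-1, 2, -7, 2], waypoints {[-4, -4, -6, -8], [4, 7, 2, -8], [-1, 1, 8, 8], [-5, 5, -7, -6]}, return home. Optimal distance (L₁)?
110
(one optimal route: (-1, 2, -7, 2) → (-4, -4, -6, -8) → (-5, 5, -7, -6) → (4, 7, 2, -8) → (-1, 1, 8, 8) → (-1, 2, -7, 2))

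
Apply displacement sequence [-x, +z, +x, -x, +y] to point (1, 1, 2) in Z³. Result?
(0, 2, 3)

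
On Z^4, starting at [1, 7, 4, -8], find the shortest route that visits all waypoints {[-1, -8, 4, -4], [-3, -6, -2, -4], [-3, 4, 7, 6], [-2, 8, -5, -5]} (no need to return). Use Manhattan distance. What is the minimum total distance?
72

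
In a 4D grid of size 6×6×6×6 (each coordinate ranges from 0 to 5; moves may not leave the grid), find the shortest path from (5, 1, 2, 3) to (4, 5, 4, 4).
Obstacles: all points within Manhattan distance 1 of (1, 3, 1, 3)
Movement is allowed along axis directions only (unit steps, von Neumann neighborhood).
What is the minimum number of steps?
8
(one shortest path: (5, 1, 2, 3) → (4, 1, 2, 3) → (4, 2, 2, 3) → (4, 3, 2, 3) → (4, 4, 2, 3) → (4, 5, 2, 3) → (4, 5, 3, 3) → (4, 5, 4, 3) → (4, 5, 4, 4))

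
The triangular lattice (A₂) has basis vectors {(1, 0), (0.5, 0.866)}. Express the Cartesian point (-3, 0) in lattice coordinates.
-3b₁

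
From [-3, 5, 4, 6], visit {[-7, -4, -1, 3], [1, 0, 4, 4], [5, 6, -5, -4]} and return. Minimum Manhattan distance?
90
(one optimal route: (-3, 5, 4, 6) → (1, 0, 4, 4) → (-7, -4, -1, 3) → (5, 6, -5, -4) → (-3, 5, 4, 6))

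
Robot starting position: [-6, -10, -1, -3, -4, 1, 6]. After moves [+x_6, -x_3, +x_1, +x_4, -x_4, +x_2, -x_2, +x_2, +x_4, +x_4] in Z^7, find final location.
(-5, -9, -2, -1, -4, 2, 6)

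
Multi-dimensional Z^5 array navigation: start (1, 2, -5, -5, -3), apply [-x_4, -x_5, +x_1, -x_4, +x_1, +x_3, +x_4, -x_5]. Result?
(3, 2, -4, -6, -5)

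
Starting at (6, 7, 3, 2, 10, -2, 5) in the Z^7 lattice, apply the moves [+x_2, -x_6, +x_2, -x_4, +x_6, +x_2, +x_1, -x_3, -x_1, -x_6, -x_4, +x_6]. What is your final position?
(6, 10, 2, 0, 10, -2, 5)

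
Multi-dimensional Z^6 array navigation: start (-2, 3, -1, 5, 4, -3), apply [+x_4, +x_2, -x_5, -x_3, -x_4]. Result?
(-2, 4, -2, 5, 3, -3)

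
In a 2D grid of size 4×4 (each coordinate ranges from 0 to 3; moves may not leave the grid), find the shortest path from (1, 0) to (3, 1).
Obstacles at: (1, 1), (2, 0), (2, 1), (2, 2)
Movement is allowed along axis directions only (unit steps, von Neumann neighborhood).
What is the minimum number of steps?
9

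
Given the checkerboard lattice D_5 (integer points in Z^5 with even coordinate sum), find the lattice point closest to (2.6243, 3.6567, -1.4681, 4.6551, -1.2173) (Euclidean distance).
(3, 4, -1, 5, -1)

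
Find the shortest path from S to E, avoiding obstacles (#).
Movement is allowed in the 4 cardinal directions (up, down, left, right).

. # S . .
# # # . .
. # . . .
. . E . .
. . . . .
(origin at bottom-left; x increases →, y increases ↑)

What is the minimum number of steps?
5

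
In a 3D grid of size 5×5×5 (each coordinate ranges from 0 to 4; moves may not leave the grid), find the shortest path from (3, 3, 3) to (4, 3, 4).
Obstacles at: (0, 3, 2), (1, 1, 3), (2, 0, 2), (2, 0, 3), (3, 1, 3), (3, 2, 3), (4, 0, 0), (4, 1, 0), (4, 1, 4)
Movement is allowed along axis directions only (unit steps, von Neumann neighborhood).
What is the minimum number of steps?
2
(one shortest path: (3, 3, 3) → (4, 3, 3) → (4, 3, 4))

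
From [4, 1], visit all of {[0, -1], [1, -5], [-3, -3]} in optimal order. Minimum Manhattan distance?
17
(one optimal route: (4, 1) → (0, -1) → (1, -5) → (-3, -3))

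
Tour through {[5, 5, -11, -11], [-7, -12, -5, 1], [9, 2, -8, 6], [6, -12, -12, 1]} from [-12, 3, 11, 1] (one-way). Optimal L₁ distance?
109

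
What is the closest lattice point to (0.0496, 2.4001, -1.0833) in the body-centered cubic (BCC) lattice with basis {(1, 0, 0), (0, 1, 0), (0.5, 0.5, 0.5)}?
(0, 2, -1)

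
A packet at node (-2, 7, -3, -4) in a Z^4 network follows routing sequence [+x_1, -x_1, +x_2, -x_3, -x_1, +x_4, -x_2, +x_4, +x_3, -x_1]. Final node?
(-4, 7, -3, -2)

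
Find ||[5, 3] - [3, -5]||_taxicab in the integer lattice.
10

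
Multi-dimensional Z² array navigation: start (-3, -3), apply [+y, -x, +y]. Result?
(-4, -1)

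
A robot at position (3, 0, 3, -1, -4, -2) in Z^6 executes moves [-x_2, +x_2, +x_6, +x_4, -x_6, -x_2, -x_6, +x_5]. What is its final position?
(3, -1, 3, 0, -3, -3)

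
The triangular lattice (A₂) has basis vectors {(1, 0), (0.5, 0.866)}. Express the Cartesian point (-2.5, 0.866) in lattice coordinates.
-3b₁ + b₂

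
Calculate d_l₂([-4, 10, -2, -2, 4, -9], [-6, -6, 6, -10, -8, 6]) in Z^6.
27.5136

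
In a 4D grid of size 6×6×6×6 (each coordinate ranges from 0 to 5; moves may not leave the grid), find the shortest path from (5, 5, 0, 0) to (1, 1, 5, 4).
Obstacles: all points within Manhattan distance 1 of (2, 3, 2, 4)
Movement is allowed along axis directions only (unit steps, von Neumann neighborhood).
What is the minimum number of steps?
17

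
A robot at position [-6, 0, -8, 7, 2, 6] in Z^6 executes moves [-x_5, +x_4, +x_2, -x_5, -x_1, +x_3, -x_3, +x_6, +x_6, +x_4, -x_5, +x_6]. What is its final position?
(-7, 1, -8, 9, -1, 9)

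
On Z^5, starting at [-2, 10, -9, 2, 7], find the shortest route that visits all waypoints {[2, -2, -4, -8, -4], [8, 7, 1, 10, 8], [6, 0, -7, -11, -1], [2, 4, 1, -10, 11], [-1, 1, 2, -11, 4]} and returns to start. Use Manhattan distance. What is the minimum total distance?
158
(one optimal route: (-2, 10, -9, 2, 7) → (2, -2, -4, -8, -4) → (6, 0, -7, -11, -1) → (-1, 1, 2, -11, 4) → (2, 4, 1, -10, 11) → (8, 7, 1, 10, 8) → (-2, 10, -9, 2, 7))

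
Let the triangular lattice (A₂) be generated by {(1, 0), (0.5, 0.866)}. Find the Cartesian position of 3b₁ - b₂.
(2.5, -0.866)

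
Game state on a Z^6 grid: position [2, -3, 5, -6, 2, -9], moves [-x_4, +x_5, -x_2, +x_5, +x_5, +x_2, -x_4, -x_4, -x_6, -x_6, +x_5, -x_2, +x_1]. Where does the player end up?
(3, -4, 5, -9, 6, -11)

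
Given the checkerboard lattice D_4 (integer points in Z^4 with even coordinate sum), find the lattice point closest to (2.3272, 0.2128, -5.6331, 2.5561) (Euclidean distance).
(2, 0, -6, 2)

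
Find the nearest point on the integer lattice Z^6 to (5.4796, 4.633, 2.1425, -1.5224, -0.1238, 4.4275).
(5, 5, 2, -2, 0, 4)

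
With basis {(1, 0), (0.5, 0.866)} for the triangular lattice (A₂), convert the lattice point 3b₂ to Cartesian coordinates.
(1.5, 2.598)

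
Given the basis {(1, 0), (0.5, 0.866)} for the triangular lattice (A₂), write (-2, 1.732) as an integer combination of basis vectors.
-3b₁ + 2b₂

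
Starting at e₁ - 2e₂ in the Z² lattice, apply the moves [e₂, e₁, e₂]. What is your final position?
(2, 0)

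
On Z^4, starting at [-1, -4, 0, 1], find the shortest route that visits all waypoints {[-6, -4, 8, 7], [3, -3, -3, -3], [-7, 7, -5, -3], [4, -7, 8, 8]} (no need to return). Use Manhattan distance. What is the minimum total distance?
82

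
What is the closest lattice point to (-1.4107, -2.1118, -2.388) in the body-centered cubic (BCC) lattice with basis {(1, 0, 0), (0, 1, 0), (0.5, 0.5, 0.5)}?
(-1.5, -2.5, -2.5)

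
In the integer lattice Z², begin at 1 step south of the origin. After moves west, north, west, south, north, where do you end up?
(-2, 0)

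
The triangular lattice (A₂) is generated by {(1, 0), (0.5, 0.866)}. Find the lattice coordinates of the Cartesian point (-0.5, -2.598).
b₁ - 3b₂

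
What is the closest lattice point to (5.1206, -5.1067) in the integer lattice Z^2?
(5, -5)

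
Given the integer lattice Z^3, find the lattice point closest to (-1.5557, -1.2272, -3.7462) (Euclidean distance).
(-2, -1, -4)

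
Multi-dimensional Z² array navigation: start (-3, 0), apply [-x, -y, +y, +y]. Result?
(-4, 1)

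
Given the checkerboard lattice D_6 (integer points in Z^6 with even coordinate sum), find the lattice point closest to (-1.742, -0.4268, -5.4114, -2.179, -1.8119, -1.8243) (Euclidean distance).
(-2, -1, -5, -2, -2, -2)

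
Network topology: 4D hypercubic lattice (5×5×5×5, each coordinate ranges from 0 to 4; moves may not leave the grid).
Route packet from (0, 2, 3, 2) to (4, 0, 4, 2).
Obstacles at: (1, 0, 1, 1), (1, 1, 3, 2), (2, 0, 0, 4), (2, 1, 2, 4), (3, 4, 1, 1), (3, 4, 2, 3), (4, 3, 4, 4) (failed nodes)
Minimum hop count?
7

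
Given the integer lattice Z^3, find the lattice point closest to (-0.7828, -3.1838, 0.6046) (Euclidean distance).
(-1, -3, 1)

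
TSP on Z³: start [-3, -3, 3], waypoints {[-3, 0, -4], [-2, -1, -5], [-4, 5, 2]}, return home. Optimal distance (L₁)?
36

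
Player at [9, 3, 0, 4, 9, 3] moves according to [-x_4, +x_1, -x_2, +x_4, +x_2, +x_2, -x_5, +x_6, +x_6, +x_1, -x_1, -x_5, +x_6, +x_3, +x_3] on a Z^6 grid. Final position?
(10, 4, 2, 4, 7, 6)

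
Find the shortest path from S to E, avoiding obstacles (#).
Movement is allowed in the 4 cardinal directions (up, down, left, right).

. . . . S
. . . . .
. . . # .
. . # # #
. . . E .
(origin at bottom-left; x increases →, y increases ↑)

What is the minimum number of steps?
9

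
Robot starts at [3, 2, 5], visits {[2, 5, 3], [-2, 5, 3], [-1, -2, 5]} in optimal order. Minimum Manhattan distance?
20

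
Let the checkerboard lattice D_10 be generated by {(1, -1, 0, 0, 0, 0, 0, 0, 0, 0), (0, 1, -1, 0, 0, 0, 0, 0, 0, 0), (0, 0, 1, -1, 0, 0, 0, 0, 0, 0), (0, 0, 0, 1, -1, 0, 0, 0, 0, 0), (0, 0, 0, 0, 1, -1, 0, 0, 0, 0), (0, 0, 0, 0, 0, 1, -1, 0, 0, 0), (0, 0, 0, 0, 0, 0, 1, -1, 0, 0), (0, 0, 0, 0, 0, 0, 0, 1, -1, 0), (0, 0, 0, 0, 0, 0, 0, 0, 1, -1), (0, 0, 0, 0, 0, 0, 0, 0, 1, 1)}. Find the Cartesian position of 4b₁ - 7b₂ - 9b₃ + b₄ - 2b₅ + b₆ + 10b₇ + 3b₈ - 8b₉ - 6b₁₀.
(4, -11, -2, 10, -3, 3, 9, -7, -17, 2)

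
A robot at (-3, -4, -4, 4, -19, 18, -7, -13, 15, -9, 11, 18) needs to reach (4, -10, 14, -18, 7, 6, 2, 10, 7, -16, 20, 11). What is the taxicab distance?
154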